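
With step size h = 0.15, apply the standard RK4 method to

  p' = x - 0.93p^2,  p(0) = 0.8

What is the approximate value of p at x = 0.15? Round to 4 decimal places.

0.7302

RK4: k1 = f(x_n, p_n); k2 = f(x_n + h/2, p_n + (h/2)·k1); k3 = f(x_n + h/2, p_n + (h/2)·k2); k4 = f(x_n + h, p_n + h·k3); p_{n+1} = p_n + (h/6)·(k1 + 2k2 + 2k3 + k4).
x=0.000000, p=0.800000:
  k1 = f(0.000000, 0.800000) = -0.595200
  k2 = f(0.075000, 0.755360) = -0.455629
  k3 = f(0.075000, 0.765828) = -0.470438
  k4 = f(0.150000, 0.729434) = -0.344829
  p ← 0.800000 + (0.15/6)·(k1 + 2k2 + 2k3 + k4) = 0.730196
p(0.15) ≈ 0.7302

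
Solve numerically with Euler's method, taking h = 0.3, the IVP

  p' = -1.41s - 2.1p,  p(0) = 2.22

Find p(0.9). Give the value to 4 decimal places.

-0.1883

Euler: p_{n+1} = p_n + h·f(s_n, p_n).
s=0.000000, p=2.220000: f=-4.662000 → p ← 2.220000 + 0.3·(-4.662000) = 0.821400
s=0.300000, p=0.821400: f=-2.147940 → p ← 0.821400 + 0.3·(-2.147940) = 0.177018
s=0.600000, p=0.177018: f=-1.217738 → p ← 0.177018 + 0.3·(-1.217738) = -0.188303
p(0.9) ≈ -0.1883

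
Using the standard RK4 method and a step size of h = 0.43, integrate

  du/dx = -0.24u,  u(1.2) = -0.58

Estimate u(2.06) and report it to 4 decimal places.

-0.4718

RK4: k1 = f(x_n, u_n); k2 = f(x_n + h/2, u_n + (h/2)·k1); k3 = f(x_n + h/2, u_n + (h/2)·k2); k4 = f(x_n + h, u_n + h·k3); u_{n+1} = u_n + (h/6)·(k1 + 2k2 + 2k3 + k4).
x=1.200000, u=-0.580000:
  k1 = f(1.200000, -0.580000) = 0.139200
  k2 = f(1.415000, -0.550072) = 0.132017
  k3 = f(1.415000, -0.551616) = 0.132388
  k4 = f(1.630000, -0.523073) = 0.125538
  u ← -0.580000 + (0.43/6)·(k1 + 2k2 + 2k3 + k4) = -0.523129
x=1.630000, u=-0.523129:
  k1 = f(1.630000, -0.523129) = 0.125551
  k2 = f(1.845000, -0.496136) = 0.119073
  k3 = f(1.845000, -0.497528) = 0.119407
  k4 = f(2.060000, -0.471784) = 0.113228
  u ← -0.523129 + (0.43/6)·(k1 + 2k2 + 2k3 + k4) = -0.471835
u(2.06) ≈ -0.4718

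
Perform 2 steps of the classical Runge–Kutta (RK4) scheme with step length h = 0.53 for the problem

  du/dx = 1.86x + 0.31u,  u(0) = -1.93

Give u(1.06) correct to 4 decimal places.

RK4: k1 = f(x_n, u_n); k2 = f(x_n + h/2, u_n + (h/2)·k1); k3 = f(x_n + h/2, u_n + (h/2)·k2); k4 = f(x_n + h, u_n + h·k3); u_{n+1} = u_n + (h/6)·(k1 + 2k2 + 2k3 + k4).
x=0.000000, u=-1.930000:
  k1 = f(0.000000, -1.930000) = -0.598300
  k2 = f(0.265000, -2.088550) = -0.154550
  k3 = f(0.265000, -1.970956) = -0.118096
  k4 = f(0.530000, -1.992591) = 0.368097
  u ← -1.930000 + (0.53/6)·(k1 + 2k2 + 2k3 + k4) = -1.998502
x=0.530000, u=-1.998502:
  k1 = f(0.530000, -1.998502) = 0.366264
  k2 = f(0.795000, -1.901442) = 0.889253
  k3 = f(0.795000, -1.762850) = 0.932216
  k4 = f(1.060000, -1.504427) = 1.505227
  u ← -1.998502 + (0.53/6)·(k1 + 2k2 + 2k3 + k4) = -1.511394
u(1.06) ≈ -1.5114

-1.5114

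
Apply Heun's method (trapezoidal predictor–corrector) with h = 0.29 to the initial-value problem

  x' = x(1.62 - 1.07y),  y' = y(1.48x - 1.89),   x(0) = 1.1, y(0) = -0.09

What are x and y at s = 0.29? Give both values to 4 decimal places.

1.7820, -0.0932

Heun on (x,y): k1 = f(s_n, state_n); k2 = f(s_n + h, state_n + h·k1); state_{n+1} = state_n + (h/2)·(k1 + k2).
0.000000: (1.100000, -0.090000)
  k1 = (1.887930, 0.023580)
  predictor → (1.647500, -0.083162)
  k2 = (2.815549, -0.045598)
  → (1.782004, -0.093193)
(x(0.29), y(0.29)) ≈ (1.7820, -0.0932)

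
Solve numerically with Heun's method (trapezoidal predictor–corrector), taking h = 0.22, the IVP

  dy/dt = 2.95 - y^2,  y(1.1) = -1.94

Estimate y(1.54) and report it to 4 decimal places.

Heun: k1 = f(t_n, y_n); k2 = f(t_n + h, y_n + h·k1); y_{n+1} = y_n + (h/2)·(k1 + k2).
t=1.100000, y=-1.940000:
  k1 = f(1.100000, -1.940000) = -0.813600
  k2 = f(1.320000, -2.118992) = -1.540127
  y ← -1.940000 + (0.22/2)·(-0.813600 + (-1.540127)) = -2.198910
t=1.320000, y=-2.198910:
  k1 = f(1.320000, -2.198910) = -1.885205
  k2 = f(1.540000, -2.613655) = -3.881193
  y ← -2.198910 + (0.22/2)·(-1.885205 + (-3.881193)) = -2.833214
y(1.54) ≈ -2.8332

-2.8332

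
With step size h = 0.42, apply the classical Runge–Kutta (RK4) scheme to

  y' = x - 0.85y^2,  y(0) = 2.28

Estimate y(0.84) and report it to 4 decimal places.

RK4: k1 = f(x_n, y_n); k2 = f(x_n + h/2, y_n + (h/2)·k1); k3 = f(x_n + h/2, y_n + (h/2)·k2); k4 = f(x_n + h, y_n + h·k3); y_{n+1} = y_n + (h/6)·(k1 + 2k2 + 2k3 + k4).
x=0.000000, y=2.280000:
  k1 = f(0.000000, 2.280000) = -4.418640
  k2 = f(0.210000, 1.352086) = -1.343915
  k3 = f(0.210000, 1.997778) = -3.182449
  k4 = f(0.420000, 0.943372) = -0.336457
  y ← 2.280000 + (0.42/6)·(k1 + 2k2 + 2k3 + k4) = 1.313452
x=0.420000, y=1.313452:
  k1 = f(0.420000, 1.313452) = -1.046383
  k2 = f(0.630000, 1.093712) = -0.386775
  k3 = f(0.630000, 1.232230) = -0.660631
  k4 = f(0.840000, 1.035987) = -0.072279
  y ← 1.313452 + (0.42/6)·(k1 + 2k2 + 2k3 + k4) = 1.088509
y(0.84) ≈ 1.0885

1.0885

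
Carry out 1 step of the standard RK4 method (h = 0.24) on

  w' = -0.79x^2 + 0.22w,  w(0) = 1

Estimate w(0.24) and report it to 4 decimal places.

1.0505

RK4: k1 = f(x_n, w_n); k2 = f(x_n + h/2, w_n + (h/2)·k1); k3 = f(x_n + h/2, w_n + (h/2)·k2); k4 = f(x_n + h, w_n + h·k3); w_{n+1} = w_n + (h/6)·(k1 + 2k2 + 2k3 + k4).
x=0.000000, w=1.000000:
  k1 = f(0.000000, 1.000000) = 0.220000
  k2 = f(0.120000, 1.026400) = 0.214432
  k3 = f(0.120000, 1.025732) = 0.214285
  k4 = f(0.240000, 1.051428) = 0.185810
  w ← 1.000000 + (0.24/6)·(k1 + 2k2 + 2k3 + k4) = 1.050530
w(0.24) ≈ 1.0505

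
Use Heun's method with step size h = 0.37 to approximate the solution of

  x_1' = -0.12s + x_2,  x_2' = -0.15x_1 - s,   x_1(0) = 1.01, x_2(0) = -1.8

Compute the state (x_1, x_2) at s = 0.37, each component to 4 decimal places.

Heun on (x_1,x_2): k1 = f(s_n, state_n); k2 = f(s_n + h, state_n + h·k1); state_{n+1} = state_n + (h/2)·(k1 + k2).
0.000000: (1.010000, -1.800000)
  k1 = (-1.800000, -0.151500)
  predictor → (0.344000, -1.856055)
  k2 = (-1.900455, -0.421600)
  → (0.325416, -1.906024)
(x_1(0.37), x_2(0.37)) ≈ (0.3254, -1.9060)

0.3254, -1.9060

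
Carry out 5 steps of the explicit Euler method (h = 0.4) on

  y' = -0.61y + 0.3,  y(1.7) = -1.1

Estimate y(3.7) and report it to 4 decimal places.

0.0987

Euler: y_{n+1} = y_n + h·f(s_n, y_n).
s=1.700000, y=-1.100000: f=0.971000 → y ← -1.100000 + 0.4·0.971000 = -0.711600
s=2.100000, y=-0.711600: f=0.734076 → y ← -0.711600 + 0.4·0.734076 = -0.417970
s=2.500000, y=-0.417970: f=0.554961 → y ← -0.417970 + 0.4·0.554961 = -0.195985
s=2.900000, y=-0.195985: f=0.419551 → y ← -0.195985 + 0.4·0.419551 = -0.028165
s=3.300000, y=-0.028165: f=0.317180 → y ← -0.028165 + 0.4·0.317180 = 0.098708
y(3.7) ≈ 0.0987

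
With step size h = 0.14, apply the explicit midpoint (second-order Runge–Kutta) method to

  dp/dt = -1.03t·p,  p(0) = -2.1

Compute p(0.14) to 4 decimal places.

Midpoint: k1 = f(t_n, p_n); k2 = f(t_n + h/2, p_n + (h/2)·k1); p_{n+1} = p_n + h·k2.
t=0.000000, p=-2.100000:
  k1 = f(0.000000, -2.100000) = 0.000000
  k2 = f(0.070000, -2.100000) = 0.151410
  p ← -2.100000 + 0.14·0.151410 = -2.078803
p(0.14) ≈ -2.0788

-2.0788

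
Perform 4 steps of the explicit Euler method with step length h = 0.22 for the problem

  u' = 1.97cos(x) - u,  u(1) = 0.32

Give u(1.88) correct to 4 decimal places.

Euler: u_{n+1} = u_n + h·f(x_n, u_n).
x=1.000000, u=0.320000: f=0.744396 → u ← 0.320000 + 0.22·0.744396 = 0.483767
x=1.220000, u=0.483767: f=0.193215 → u ← 0.483767 + 0.22·0.193215 = 0.526274
x=1.440000, u=0.526274: f=-0.269340 → u ← 0.526274 + 0.22·(-0.269340) = 0.467020
x=1.660000, u=0.467020: f=-0.642518 → u ← 0.467020 + 0.22·(-0.642518) = 0.325666
u(1.88) ≈ 0.3257

0.3257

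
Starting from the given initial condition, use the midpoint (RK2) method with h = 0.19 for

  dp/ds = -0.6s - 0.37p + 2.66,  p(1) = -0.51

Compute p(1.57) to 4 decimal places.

0.5531

Midpoint: k1 = f(s_n, p_n); k2 = f(s_n + h/2, p_n + (h/2)·k1); p_{n+1} = p_n + h·k2.
s=1.000000, p=-0.510000:
  k1 = f(1.000000, -0.510000) = 2.248700
  k2 = f(1.095000, -0.296373) = 2.112658
  p ← -0.510000 + 0.19·2.112658 = -0.108595
s=1.190000, p=-0.108595:
  k1 = f(1.190000, -0.108595) = 1.986180
  k2 = f(1.285000, 0.080092) = 1.859366
  p ← -0.108595 + 0.19·1.859366 = 0.244685
s=1.380000, p=0.244685:
  k1 = f(1.380000, 0.244685) = 1.741467
  k2 = f(1.475000, 0.410124) = 1.623254
  p ← 0.244685 + 0.19·1.623254 = 0.553103
p(1.57) ≈ 0.5531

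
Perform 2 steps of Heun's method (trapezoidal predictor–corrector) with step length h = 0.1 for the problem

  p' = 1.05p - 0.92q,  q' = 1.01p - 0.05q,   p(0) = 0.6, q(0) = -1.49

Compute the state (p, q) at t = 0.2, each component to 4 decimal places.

1.0293, -1.3128

Heun on (p,q): k1 = f(t_n, state_n); k2 = f(t_n + h, state_n + h·k1); state_{n+1} = state_n + (h/2)·(k1 + k2).
0.000000: (0.600000, -1.490000)
  k1 = (2.000800, 0.680500)
  predictor → (0.800080, -1.421950)
  k2 = (2.148278, 0.879178)
  → (0.807454, -1.412016)
0.100000: (0.807454, -1.412016)
  k1 = (2.146881, 0.886129)
  predictor → (1.022142, -1.323403)
  k2 = (2.290780, 1.098534)
  → (1.029337, -1.312783)
(p(0.2), q(0.2)) ≈ (1.0293, -1.3128)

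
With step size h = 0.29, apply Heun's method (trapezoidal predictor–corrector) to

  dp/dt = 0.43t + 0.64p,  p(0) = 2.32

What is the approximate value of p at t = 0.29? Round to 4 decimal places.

2.8086

Heun: k1 = f(t_n, p_n); k2 = f(t_n + h, p_n + h·k1); p_{n+1} = p_n + (h/2)·(k1 + k2).
t=0.000000, p=2.320000:
  k1 = f(0.000000, 2.320000) = 1.484800
  k2 = f(0.290000, 2.750592) = 1.885079
  p ← 2.320000 + (0.29/2)·(1.484800 + 1.885079) = 2.808632
p(0.29) ≈ 2.8086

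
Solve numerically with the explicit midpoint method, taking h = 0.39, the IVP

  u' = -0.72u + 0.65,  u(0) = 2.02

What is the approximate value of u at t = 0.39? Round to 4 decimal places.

1.7503

Midpoint: k1 = f(t_n, u_n); k2 = f(t_n + h/2, u_n + (h/2)·k1); u_{n+1} = u_n + h·k2.
t=0.000000, u=2.020000:
  k1 = f(0.000000, 2.020000) = -0.804400
  k2 = f(0.195000, 1.863142) = -0.691462
  u ← 2.020000 + 0.39·(-0.691462) = 1.750330
u(0.39) ≈ 1.7503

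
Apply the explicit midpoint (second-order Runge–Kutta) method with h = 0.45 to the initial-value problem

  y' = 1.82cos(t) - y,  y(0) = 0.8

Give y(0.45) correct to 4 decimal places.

Midpoint: k1 = f(t_n, y_n); k2 = f(t_n + h/2, y_n + (h/2)·k1); y_{n+1} = y_n + h·k2.
t=0.000000, y=0.800000:
  k1 = f(0.000000, 0.800000) = 1.020000
  k2 = f(0.225000, 1.029500) = 0.744625
  y ← 0.800000 + 0.45·0.744625 = 1.135081
y(0.45) ≈ 1.1351

1.1351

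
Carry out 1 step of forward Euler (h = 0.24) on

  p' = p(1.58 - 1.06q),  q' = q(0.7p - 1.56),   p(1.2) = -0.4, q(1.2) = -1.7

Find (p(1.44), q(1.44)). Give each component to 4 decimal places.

-0.7247, -0.9493

Euler on (p,q): p_{n+1} = p_n + h·p', q_{n+1} = q_n + h·q'.
1.200000: (-0.400000, -1.700000); f=(-1.352800, 3.128000) → (-0.724672, -0.949280)
(p(1.44), q(1.44)) ≈ (-0.7247, -0.9493)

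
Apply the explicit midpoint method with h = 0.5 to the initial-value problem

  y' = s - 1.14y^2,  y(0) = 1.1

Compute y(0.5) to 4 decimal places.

Midpoint: k1 = f(s_n, y_n); k2 = f(s_n + h/2, y_n + (h/2)·k1); y_{n+1} = y_n + h·k2.
s=0.000000, y=1.100000:
  k1 = f(0.000000, 1.100000) = -1.379400
  k2 = f(0.250000, 0.755150) = -0.400087
  y ← 1.100000 + 0.5·(-0.400087) = 0.899957
y(0.5) ≈ 0.9000

0.9000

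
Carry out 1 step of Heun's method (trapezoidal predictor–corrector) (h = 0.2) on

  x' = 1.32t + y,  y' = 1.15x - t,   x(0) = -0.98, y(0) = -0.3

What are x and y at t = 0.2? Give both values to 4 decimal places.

-1.0361, -0.5523

Heun on (x,y): k1 = f(t_n, state_n); k2 = f(t_n + h, state_n + h·k1); state_{n+1} = state_n + (h/2)·(k1 + k2).
0.000000: (-0.980000, -0.300000)
  k1 = (-0.300000, -1.127000)
  predictor → (-1.040000, -0.525400)
  k2 = (-0.261400, -1.396000)
  → (-1.036140, -0.552300)
(x(0.2), y(0.2)) ≈ (-1.0361, -0.5523)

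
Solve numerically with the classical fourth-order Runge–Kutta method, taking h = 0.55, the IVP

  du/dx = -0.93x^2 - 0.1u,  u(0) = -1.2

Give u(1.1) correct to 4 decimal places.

RK4: k1 = f(x_n, u_n); k2 = f(x_n + h/2, u_n + (h/2)·k1); k3 = f(x_n + h/2, u_n + (h/2)·k2); k4 = f(x_n + h, u_n + h·k3); u_{n+1} = u_n + (h/6)·(k1 + 2k2 + 2k3 + k4).
x=0.000000, u=-1.200000:
  k1 = f(0.000000, -1.200000) = 0.120000
  k2 = f(0.275000, -1.167000) = 0.046369
  k3 = f(0.275000, -1.187249) = 0.048394
  k4 = f(0.550000, -1.173384) = -0.163987
  u ← -1.200000 + (0.55/6)·(k1 + 2k2 + 2k3 + k4) = -1.186659
x=0.550000, u=-1.186659:
  k1 = f(0.550000, -1.186659) = -0.162659
  k2 = f(0.825000, -1.231390) = -0.509842
  k3 = f(0.825000, -1.326866) = -0.500295
  k4 = f(1.100000, -1.461821) = -0.979118
  u ← -1.186659 + (0.55/6)·(k1 + 2k2 + 2k3 + k4) = -1.476514
u(1.1) ≈ -1.4765

-1.4765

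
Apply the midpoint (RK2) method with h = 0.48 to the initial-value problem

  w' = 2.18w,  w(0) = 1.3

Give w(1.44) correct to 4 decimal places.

Midpoint: k1 = f(t_n, w_n); k2 = f(t_n + h/2, w_n + (h/2)·k1); w_{n+1} = w_n + h·k2.
t=0.000000, w=1.300000:
  k1 = f(0.000000, 1.300000) = 2.834000
  k2 = f(0.240000, 1.980160) = 4.316749
  w ← 1.300000 + 0.48·4.316749 = 3.372039
t=0.480000, w=3.372039:
  k1 = f(0.480000, 3.372039) = 7.351046
  k2 = f(0.720000, 5.136290) = 11.197113
  w ← 3.372039 + 0.48·11.197113 = 8.746654
t=0.960000, w=8.746654:
  k1 = f(0.960000, 8.746654) = 19.067705
  k2 = f(1.200000, 13.322903) = 29.043929
  w ← 8.746654 + 0.48·29.043929 = 22.687739
w(1.44) ≈ 22.6877

22.6877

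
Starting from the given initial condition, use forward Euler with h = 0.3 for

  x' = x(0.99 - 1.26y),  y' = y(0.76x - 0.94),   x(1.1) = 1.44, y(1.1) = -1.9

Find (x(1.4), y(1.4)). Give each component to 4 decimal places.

Euler on (x,y): x_{n+1} = x_n + h·x', y_{n+1} = y_n + h·y'.
1.100000: (1.440000, -1.900000); f=(4.872960, -0.293360) → (2.901888, -1.988008)
(x(1.4), y(1.4)) ≈ (2.9019, -1.9880)

2.9019, -1.9880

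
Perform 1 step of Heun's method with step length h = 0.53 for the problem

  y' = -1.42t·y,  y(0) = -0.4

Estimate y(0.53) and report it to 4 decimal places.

Heun: k1 = f(t_n, y_n); k2 = f(t_n + h, y_n + h·k1); y_{n+1} = y_n + (h/2)·(k1 + k2).
t=0.000000, y=-0.400000:
  k1 = f(0.000000, -0.400000) = 0.000000
  k2 = f(0.530000, -0.400000) = 0.301040
  y ← -0.400000 + (0.53/2)·(0.000000 + 0.301040) = -0.320224
y(0.53) ≈ -0.3202

-0.3202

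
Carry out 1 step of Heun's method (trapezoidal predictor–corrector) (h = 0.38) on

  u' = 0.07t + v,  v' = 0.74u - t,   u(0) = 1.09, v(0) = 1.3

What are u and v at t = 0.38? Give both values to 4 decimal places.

1.6473, 1.6038

Heun on (u,v): k1 = f(t_n, state_n); k2 = f(t_n + h, state_n + h·k1); state_{n+1} = state_n + (h/2)·(k1 + k2).
0.000000: (1.090000, 1.300000)
  k1 = (1.300000, 0.806600)
  predictor → (1.584000, 1.606508)
  k2 = (1.633108, 0.792160)
  → (1.647291, 1.603764)
(u(0.38), v(0.38)) ≈ (1.6473, 1.6038)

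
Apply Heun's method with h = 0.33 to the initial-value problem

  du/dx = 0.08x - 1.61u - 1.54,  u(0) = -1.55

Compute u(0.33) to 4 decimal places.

Heun: k1 = f(x_n, u_n); k2 = f(x_n + h, u_n + h·k1); u_{n+1} = u_n + (h/2)·(k1 + k2).
x=0.000000, u=-1.550000:
  k1 = f(0.000000, -1.550000) = 0.955500
  k2 = f(0.330000, -1.234685) = 0.474243
  u ← -1.550000 + (0.33/2)·(0.955500 + 0.474243) = -1.314092
u(0.33) ≈ -1.3141

-1.3141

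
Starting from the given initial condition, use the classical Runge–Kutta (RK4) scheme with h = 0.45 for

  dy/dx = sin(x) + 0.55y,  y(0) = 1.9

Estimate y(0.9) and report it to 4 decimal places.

RK4: k1 = f(x_n, y_n); k2 = f(x_n + h/2, y_n + (h/2)·k1); k3 = f(x_n + h/2, y_n + (h/2)·k2); k4 = f(x_n + h, y_n + h·k3); y_{n+1} = y_n + (h/6)·(k1 + 2k2 + 2k3 + k4).
x=0.000000, y=1.900000:
  k1 = f(0.000000, 1.900000) = 1.045000
  k2 = f(0.225000, 2.135125) = 1.397425
  k3 = f(0.225000, 2.214421) = 1.441038
  k4 = f(0.450000, 2.548467) = 1.836622
  y ← 1.900000 + (0.45/6)·(k1 + 2k2 + 2k3 + k4) = 2.541891
x=0.450000, y=2.541891:
  k1 = f(0.450000, 2.541891) = 1.833006
  k2 = f(0.675000, 2.954317) = 2.249772
  k3 = f(0.675000, 3.048090) = 2.301347
  k4 = f(0.900000, 3.577497) = 2.750950
  y ← 2.541891 + (0.45/6)·(k1 + 2k2 + 2k3 + k4) = 3.568356
y(0.9) ≈ 3.5684

3.5684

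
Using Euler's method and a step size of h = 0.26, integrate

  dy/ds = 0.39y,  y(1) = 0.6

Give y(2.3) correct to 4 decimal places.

Euler: y_{n+1} = y_n + h·f(s_n, y_n).
s=1.000000, y=0.600000: f=0.234000 → y ← 0.600000 + 0.26·0.234000 = 0.660840
s=1.260000, y=0.660840: f=0.257728 → y ← 0.660840 + 0.26·0.257728 = 0.727849
s=1.520000, y=0.727849: f=0.283861 → y ← 0.727849 + 0.26·0.283861 = 0.801653
s=1.780000, y=0.801653: f=0.312645 → y ← 0.801653 + 0.26·0.312645 = 0.882941
s=2.040000, y=0.882941: f=0.344347 → y ← 0.882941 + 0.26·0.344347 = 0.972471
y(2.3) ≈ 0.9725

0.9725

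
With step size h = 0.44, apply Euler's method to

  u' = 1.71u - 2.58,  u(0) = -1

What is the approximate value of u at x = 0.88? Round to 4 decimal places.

Euler: u_{n+1} = u_n + h·f(x_n, u_n).
x=0.000000, u=-1.000000: f=-4.290000 → u ← -1.000000 + 0.44·(-4.290000) = -2.887600
x=0.440000, u=-2.887600: f=-7.517796 → u ← -2.887600 + 0.44·(-7.517796) = -6.195430
u(0.88) ≈ -6.1954

-6.1954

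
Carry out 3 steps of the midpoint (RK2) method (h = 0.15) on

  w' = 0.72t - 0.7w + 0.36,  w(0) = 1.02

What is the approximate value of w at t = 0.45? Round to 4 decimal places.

Midpoint: k1 = f(t_n, w_n); k2 = f(t_n + h/2, w_n + (h/2)·k1); w_{n+1} = w_n + h·k2.
t=0.000000, w=1.020000:
  k1 = f(0.000000, 1.020000) = -0.354000
  k2 = f(0.075000, 0.993450) = -0.281415
  w ← 1.020000 + 0.15·(-0.281415) = 0.977788
t=0.150000, w=0.977788:
  k1 = f(0.150000, 0.977788) = -0.216451
  k2 = f(0.225000, 0.961554) = -0.151088
  w ← 0.977788 + 0.15·(-0.151088) = 0.955125
t=0.300000, w=0.955125:
  k1 = f(0.300000, 0.955125) = -0.092587
  k2 = f(0.375000, 0.948181) = -0.033726
  w ← 0.955125 + 0.15·(-0.033726) = 0.950066
w(0.45) ≈ 0.9501

0.9501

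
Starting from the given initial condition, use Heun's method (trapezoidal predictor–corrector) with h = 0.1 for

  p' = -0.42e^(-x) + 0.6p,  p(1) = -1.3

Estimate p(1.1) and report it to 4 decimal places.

Heun: k1 = f(x_n, p_n); k2 = f(x_n + h, p_n + h·k1); p_{n+1} = p_n + (h/2)·(k1 + k2).
x=1.000000, p=-1.300000:
  k1 = f(1.000000, -1.300000) = -0.934509
  k2 = f(1.100000, -1.393451) = -0.975876
  p ← -1.300000 + (0.1/2)·(-0.934509 + (-0.975876)) = -1.395519
p(1.1) ≈ -1.3955

-1.3955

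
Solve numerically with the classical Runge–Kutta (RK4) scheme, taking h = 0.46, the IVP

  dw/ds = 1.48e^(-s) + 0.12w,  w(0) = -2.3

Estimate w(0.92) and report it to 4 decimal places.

RK4: k1 = f(s_n, w_n); k2 = f(s_n + h/2, w_n + (h/2)·k1); k3 = f(s_n + h/2, w_n + (h/2)·k2); k4 = f(s_n + h, w_n + h·k3); w_{n+1} = w_n + (h/6)·(k1 + 2k2 + 2k3 + k4).
s=0.000000, w=-2.300000:
  k1 = f(0.000000, -2.300000) = 1.204000
  k2 = f(0.230000, -2.023080) = 0.933140
  k3 = f(0.230000, -2.085378) = 0.925664
  k4 = f(0.460000, -1.874194) = 0.709396
  w ← -2.300000 + (0.46/6)·(k1 + 2k2 + 2k3 + k4) = -1.868290
s=0.460000, w=-1.868290:
  k1 = f(0.460000, -1.868290) = 0.710105
  k2 = f(0.690000, -1.704965) = 0.537737
  k3 = f(0.690000, -1.744610) = 0.532979
  k4 = f(0.920000, -1.623119) = 0.395034
  w ← -1.868290 + (0.46/6)·(k1 + 2k2 + 2k3 + k4) = -1.619386
w(0.92) ≈ -1.6194

-1.6194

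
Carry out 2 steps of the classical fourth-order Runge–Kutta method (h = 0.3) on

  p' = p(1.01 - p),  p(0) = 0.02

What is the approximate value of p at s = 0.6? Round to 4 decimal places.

RK4: k1 = f(s_n, p_n); k2 = f(s_n + h/2, p_n + (h/2)·k1); k3 = f(s_n + h/2, p_n + (h/2)·k2); k4 = f(s_n + h, p_n + h·k3); p_{n+1} = p_n + (h/6)·(k1 + 2k2 + 2k3 + k4).
s=0.000000, p=0.020000:
  k1 = f(0.000000, 0.020000) = 0.019800
  k2 = f(0.150000, 0.022970) = 0.022672
  k3 = f(0.150000, 0.023401) = 0.023087
  k4 = f(0.300000, 0.026926) = 0.026470
  p ← 0.020000 + (0.3/6)·(k1 + 2k2 + 2k3 + k4) = 0.026889
s=0.300000, p=0.026889:
  k1 = f(0.300000, 0.026889) = 0.026435
  k2 = f(0.450000, 0.030855) = 0.030211
  k3 = f(0.450000, 0.031421) = 0.030748
  k4 = f(0.600000, 0.036114) = 0.035171
  p ← 0.026889 + (0.3/6)·(k1 + 2k2 + 2k3 + k4) = 0.036066
p(0.6) ≈ 0.0361

0.0361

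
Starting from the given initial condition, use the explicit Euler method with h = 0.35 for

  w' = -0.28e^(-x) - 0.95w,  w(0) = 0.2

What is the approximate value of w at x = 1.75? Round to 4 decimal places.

Euler: w_{n+1} = w_n + h·f(x_n, w_n).
x=0.000000, w=0.200000: f=-0.470000 → w ← 0.200000 + 0.35·(-0.470000) = 0.035500
x=0.350000, w=0.035500: f=-0.231038 → w ← 0.035500 + 0.35·(-0.231038) = -0.045363
x=0.700000, w=-0.045363: f=-0.095949 → w ← -0.045363 + 0.35·(-0.095949) = -0.078945
x=1.050000, w=-0.078945: f=-0.022985 → w ← -0.078945 + 0.35·(-0.022985) = -0.086990
x=1.400000, w=-0.086990: f=0.013593 → w ← -0.086990 + 0.35·0.013593 = -0.082232
w(1.75) ≈ -0.0822

-0.0822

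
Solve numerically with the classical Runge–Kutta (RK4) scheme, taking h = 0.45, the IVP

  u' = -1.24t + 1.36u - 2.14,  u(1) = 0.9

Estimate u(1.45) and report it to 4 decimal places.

RK4: k1 = f(t_n, u_n); k2 = f(t_n + h/2, u_n + (h/2)·k1); k3 = f(t_n + h/2, u_n + (h/2)·k2); k4 = f(t_n + h, u_n + h·k3); u_{n+1} = u_n + (h/6)·(k1 + 2k2 + 2k3 + k4).
t=1.000000, u=0.900000:
  k1 = f(1.000000, 0.900000) = -2.156000
  k2 = f(1.225000, 0.414900) = -3.094736
  k3 = f(1.225000, 0.203684) = -3.381989
  k4 = f(1.450000, -0.621895) = -4.783777
  u ← 0.900000 + (0.45/6)·(k1 + 2k2 + 2k3 + k4) = -0.591992
u(1.45) ≈ -0.5920

-0.5920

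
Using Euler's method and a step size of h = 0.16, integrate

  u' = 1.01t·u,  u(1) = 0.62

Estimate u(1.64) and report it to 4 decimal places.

1.2858

Euler: u_{n+1} = u_n + h·f(t_n, u_n).
t=1.000000, u=0.620000: f=0.626200 → u ← 0.620000 + 0.16·0.626200 = 0.720192
t=1.160000, u=0.720192: f=0.843777 → u ← 0.720192 + 0.16·0.843777 = 0.855196
t=1.320000, u=0.855196: f=1.140148 → u ← 0.855196 + 0.16·1.140148 = 1.037620
t=1.480000, u=1.037620: f=1.551034 → u ← 1.037620 + 0.16·1.551034 = 1.285785
u(1.64) ≈ 1.2858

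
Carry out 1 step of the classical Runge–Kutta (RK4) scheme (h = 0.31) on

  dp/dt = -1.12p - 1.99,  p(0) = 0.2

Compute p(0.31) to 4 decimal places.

-0.3798

RK4: k1 = f(t_n, p_n); k2 = f(t_n + h/2, p_n + (h/2)·k1); k3 = f(t_n + h/2, p_n + (h/2)·k2); k4 = f(t_n + h, p_n + h·k3); p_{n+1} = p_n + (h/6)·(k1 + 2k2 + 2k3 + k4).
t=0.000000, p=0.200000:
  k1 = f(0.000000, 0.200000) = -2.214000
  k2 = f(0.155000, -0.143170) = -1.829650
  k3 = f(0.155000, -0.083596) = -1.896373
  k4 = f(0.310000, -0.387876) = -1.555579
  p ← 0.200000 + (0.31/6)·(k1 + 2k2 + 2k3 + k4) = -0.379784
p(0.31) ≈ -0.3798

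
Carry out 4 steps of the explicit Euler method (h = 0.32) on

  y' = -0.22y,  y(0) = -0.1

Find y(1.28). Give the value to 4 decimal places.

Euler: y_{n+1} = y_n + h·f(t_n, y_n).
t=0.000000, y=-0.100000: f=0.022000 → y ← -0.100000 + 0.32·0.022000 = -0.092960
t=0.320000, y=-0.092960: f=0.020451 → y ← -0.092960 + 0.32·0.020451 = -0.086416
t=0.640000, y=-0.086416: f=0.019011 → y ← -0.086416 + 0.32·0.019011 = -0.080332
t=0.960000, y=-0.080332: f=0.017673 → y ← -0.080332 + 0.32·0.017673 = -0.074677
y(1.28) ≈ -0.0747

-0.0747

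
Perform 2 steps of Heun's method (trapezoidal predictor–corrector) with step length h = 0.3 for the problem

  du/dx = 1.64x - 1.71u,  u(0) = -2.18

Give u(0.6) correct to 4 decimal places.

Heun: k1 = f(x_n, u_n); k2 = f(x_n + h, u_n + h·k1); u_{n+1} = u_n + (h/2)·(k1 + k2).
x=0.000000, u=-2.180000:
  k1 = f(0.000000, -2.180000) = 3.727800
  k2 = f(0.300000, -1.061660) = 2.307439
  u ← -2.180000 + (0.3/2)·(3.727800 + 2.307439) = -1.274714
x=0.300000, u=-1.274714:
  k1 = f(0.300000, -1.274714) = 2.671761
  k2 = f(0.600000, -0.473186) = 1.793148
  u ← -1.274714 + (0.3/2)·(2.671761 + 1.793148) = -0.604978
u(0.6) ≈ -0.6050

-0.6050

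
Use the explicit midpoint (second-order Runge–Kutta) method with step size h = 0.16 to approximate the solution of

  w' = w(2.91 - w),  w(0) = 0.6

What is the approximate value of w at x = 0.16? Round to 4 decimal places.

0.8501

Midpoint: k1 = f(x_n, w_n); k2 = f(x_n + h/2, w_n + (h/2)·k1); w_{n+1} = w_n + h·k2.
x=0.000000, w=0.600000:
  k1 = f(0.000000, 0.600000) = 1.386000
  k2 = f(0.080000, 0.710880) = 1.563310
  w ← 0.600000 + 0.16·1.563310 = 0.850130
w(0.16) ≈ 0.8501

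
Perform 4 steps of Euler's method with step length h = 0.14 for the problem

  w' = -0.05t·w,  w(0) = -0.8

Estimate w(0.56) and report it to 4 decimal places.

-0.7953

Euler: w_{n+1} = w_n + h·f(t_n, w_n).
t=0.000000, w=-0.800000: f=0.000000 → w ← -0.800000 + 0.14·0.000000 = -0.800000
t=0.140000, w=-0.800000: f=0.005600 → w ← -0.800000 + 0.14·0.005600 = -0.799216
t=0.280000, w=-0.799216: f=0.011189 → w ← -0.799216 + 0.14·0.011189 = -0.797650
t=0.420000, w=-0.797650: f=0.016751 → w ← -0.797650 + 0.14·0.016751 = -0.795304
w(0.56) ≈ -0.7953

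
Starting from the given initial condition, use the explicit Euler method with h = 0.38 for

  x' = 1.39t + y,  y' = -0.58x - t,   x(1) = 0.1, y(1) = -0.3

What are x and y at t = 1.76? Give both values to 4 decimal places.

0.9763, -1.3398

Euler on (x,y): x_{n+1} = x_n + h·x', y_{n+1} = y_n + h·y'.
1.000000: (0.100000, -0.300000); f=(1.090000, -1.058000) → (0.514200, -0.702040)
1.380000: (0.514200, -0.702040); f=(1.216160, -1.678236) → (0.976341, -1.339770)
(x(1.76), y(1.76)) ≈ (0.9763, -1.3398)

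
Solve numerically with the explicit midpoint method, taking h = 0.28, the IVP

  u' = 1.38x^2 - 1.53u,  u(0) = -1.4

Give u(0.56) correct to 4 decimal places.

Midpoint: k1 = f(x_n, u_n); k2 = f(x_n + h/2, u_n + (h/2)·k1); u_{n+1} = u_n + h·k2.
x=0.000000, u=-1.400000:
  k1 = f(0.000000, -1.400000) = 2.142000
  k2 = f(0.140000, -1.100120) = 1.710232
  u ← -1.400000 + 0.28·1.710232 = -0.921135
x=0.280000, u=-0.921135:
  k1 = f(0.280000, -0.921135) = 1.517529
  k2 = f(0.420000, -0.708681) = 1.327714
  u ← -0.921135 + 0.28·1.327714 = -0.549375
u(0.56) ≈ -0.5494

-0.5494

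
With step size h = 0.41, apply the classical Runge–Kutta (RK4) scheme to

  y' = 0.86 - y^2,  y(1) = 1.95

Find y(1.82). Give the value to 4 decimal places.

1.0861

RK4: k1 = f(t_n, y_n); k2 = f(t_n + h/2, y_n + (h/2)·k1); k3 = f(t_n + h/2, y_n + (h/2)·k2); k4 = f(t_n + h, y_n + h·k3); y_{n+1} = y_n + (h/6)·(k1 + 2k2 + 2k3 + k4).
t=1.000000, y=1.950000:
  k1 = f(1.000000, 1.950000) = -2.942500
  k2 = f(1.205000, 1.346788) = -0.953837
  k3 = f(1.205000, 1.754464) = -2.218142
  k4 = f(1.410000, 1.040562) = -0.222769
  y ← 1.950000 + (0.41/6)·(k1 + 2k2 + 2k3 + k4) = 1.300203
t=1.410000, y=1.300203:
  k1 = f(1.410000, 1.300203) = -0.830528
  k2 = f(1.615000, 1.129945) = -0.416775
  k3 = f(1.615000, 1.214764) = -0.615652
  k4 = f(1.820000, 1.047786) = -0.237855
  y ← 1.300203 + (0.41/6)·(k1 + 2k2 + 2k3 + k4) = 1.086098
y(1.82) ≈ 1.0861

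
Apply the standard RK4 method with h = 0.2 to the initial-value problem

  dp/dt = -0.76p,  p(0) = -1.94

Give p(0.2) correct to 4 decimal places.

RK4: k1 = f(t_n, p_n); k2 = f(t_n + h/2, p_n + (h/2)·k1); k3 = f(t_n + h/2, p_n + (h/2)·k2); k4 = f(t_n + h, p_n + h·k3); p_{n+1} = p_n + (h/6)·(k1 + 2k2 + 2k3 + k4).
t=0.000000, p=-1.940000:
  k1 = f(0.000000, -1.940000) = 1.474400
  k2 = f(0.100000, -1.792560) = 1.362346
  k3 = f(0.100000, -1.803765) = 1.370862
  k4 = f(0.200000, -1.665828) = 1.266029
  p ← -1.940000 + (0.2/6)·(k1 + 2k2 + 2k3 + k4) = -1.666439
p(0.2) ≈ -1.6664

-1.6664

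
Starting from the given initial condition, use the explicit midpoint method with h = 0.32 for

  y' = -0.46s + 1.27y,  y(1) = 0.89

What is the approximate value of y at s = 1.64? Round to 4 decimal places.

1.4171

Midpoint: k1 = f(s_n, y_n); k2 = f(s_n + h/2, y_n + (h/2)·k1); y_{n+1} = y_n + h·k2.
s=1.000000, y=0.890000:
  k1 = f(1.000000, 0.890000) = 0.670300
  k2 = f(1.160000, 0.997248) = 0.732905
  y ← 0.890000 + 0.32·0.732905 = 1.124530
s=1.320000, y=1.124530:
  k1 = f(1.320000, 1.124530) = 0.820953
  k2 = f(1.480000, 1.255882) = 0.914170
  y ← 1.124530 + 0.32·0.914170 = 1.417064
y(1.64) ≈ 1.4171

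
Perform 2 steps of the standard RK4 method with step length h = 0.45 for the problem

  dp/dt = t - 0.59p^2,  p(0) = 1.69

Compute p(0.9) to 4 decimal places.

1.1756

RK4: k1 = f(t_n, p_n); k2 = f(t_n + h/2, p_n + (h/2)·k1); k3 = f(t_n + h/2, p_n + (h/2)·k2); k4 = f(t_n + h, p_n + h·k3); p_{n+1} = p_n + (h/6)·(k1 + 2k2 + 2k3 + k4).
t=0.000000, p=1.690000:
  k1 = f(0.000000, 1.690000) = -1.685099
  k2 = f(0.225000, 1.310853) = -0.788818
  k3 = f(0.225000, 1.512516) = -1.124746
  k4 = f(0.450000, 1.183864) = -0.376906
  p ← 1.690000 + (0.45/6)·(k1 + 2k2 + 2k3 + k4) = 1.248315
t=0.450000, p=1.248315:
  k1 = f(0.450000, 1.248315) = -0.469392
  k2 = f(0.675000, 1.142702) = -0.095403
  k3 = f(0.675000, 1.226849) = -0.213044
  k4 = f(0.900000, 1.152445) = 0.116403
  p ← 1.248315 + (0.45/6)·(k1 + 2k2 + 2k3 + k4) = 1.175574
p(0.9) ≈ 1.1756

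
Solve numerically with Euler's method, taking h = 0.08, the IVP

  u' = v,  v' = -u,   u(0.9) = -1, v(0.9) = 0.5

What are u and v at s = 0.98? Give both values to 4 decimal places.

-0.9600, 0.5800

Euler on (u,v): u_{n+1} = u_n + h·u', v_{n+1} = v_n + h·v'.
0.900000: (-1.000000, 0.500000); f=(0.500000, 1.000000) → (-0.960000, 0.580000)
(u(0.98), v(0.98)) ≈ (-0.9600, 0.5800)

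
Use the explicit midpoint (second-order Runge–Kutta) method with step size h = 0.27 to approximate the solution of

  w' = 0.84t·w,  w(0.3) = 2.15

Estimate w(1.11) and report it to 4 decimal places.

3.4442

Midpoint: k1 = f(t_n, w_n); k2 = f(t_n + h/2, w_n + (h/2)·k1); w_{n+1} = w_n + h·k2.
t=0.300000, w=2.150000:
  k1 = f(0.300000, 2.150000) = 0.541800
  k2 = f(0.435000, 2.223143) = 0.812336
  w ← 2.150000 + 0.27·0.812336 = 2.369331
t=0.570000, w=2.369331:
  k1 = f(0.570000, 2.369331) = 1.134436
  k2 = f(0.705000, 2.522480) = 1.493812
  w ← 2.369331 + 0.27·1.493812 = 2.772660
t=0.840000, w=2.772660:
  k1 = f(0.840000, 2.772660) = 1.956389
  k2 = f(0.975000, 3.036773) = 2.487117
  w ← 2.772660 + 0.27·2.487117 = 3.444182
w(1.11) ≈ 3.4442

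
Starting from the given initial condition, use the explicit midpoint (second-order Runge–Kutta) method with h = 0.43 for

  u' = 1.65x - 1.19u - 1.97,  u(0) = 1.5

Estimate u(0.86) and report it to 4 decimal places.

0.0285

Midpoint: k1 = f(x_n, u_n); k2 = f(x_n + h/2, u_n + (h/2)·k1); u_{n+1} = u_n + h·k2.
x=0.000000, u=1.500000:
  k1 = f(0.000000, 1.500000) = -3.755000
  k2 = f(0.215000, 0.692675) = -2.439533
  u ← 1.500000 + 0.43·(-2.439533) = 0.451001
x=0.430000, u=0.451001:
  k1 = f(0.430000, 0.451001) = -1.797191
  k2 = f(0.645000, 0.064605) = -0.982630
  u ← 0.451001 + 0.43·(-0.982630) = 0.028470
u(0.86) ≈ 0.0285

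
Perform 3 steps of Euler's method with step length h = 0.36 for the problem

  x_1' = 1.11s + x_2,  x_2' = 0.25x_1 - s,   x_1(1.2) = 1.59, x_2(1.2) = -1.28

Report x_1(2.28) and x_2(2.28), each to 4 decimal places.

1.7197, -2.5269

Euler on (x_1,x_2): x_1_{n+1} = x_1_n + h·x_1', x_2_{n+1} = x_2_n + h·x_2'.
1.200000: (1.590000, -1.280000); f=(0.052000, -0.802500) → (1.608720, -1.568900)
1.560000: (1.608720, -1.568900); f=(0.162700, -1.157820) → (1.667292, -1.985715)
1.920000: (1.667292, -1.985715); f=(0.145485, -1.503177) → (1.719667, -2.526859)
(x_1(2.28), x_2(2.28)) ≈ (1.7197, -2.5269)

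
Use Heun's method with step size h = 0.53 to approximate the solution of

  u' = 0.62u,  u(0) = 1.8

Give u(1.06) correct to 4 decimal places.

3.4408

Heun: k1 = f(t_n, u_n); k2 = f(t_n + h, u_n + h·k1); u_{n+1} = u_n + (h/2)·(k1 + k2).
t=0.000000, u=1.800000:
  k1 = f(0.000000, 1.800000) = 1.116000
  k2 = f(0.530000, 2.391480) = 1.482718
  u ← 1.800000 + (0.53/2)·(1.116000 + 1.482718) = 2.488660
t=0.530000, u=2.488660:
  k1 = f(0.530000, 2.488660) = 1.542969
  k2 = f(1.060000, 3.306434) = 2.049989
  u ← 2.488660 + (0.53/2)·(1.542969 + 2.049989) = 3.440794
u(1.06) ≈ 3.4408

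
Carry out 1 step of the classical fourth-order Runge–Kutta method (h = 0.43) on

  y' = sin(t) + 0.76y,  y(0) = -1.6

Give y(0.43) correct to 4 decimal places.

-2.1165

RK4: k1 = f(t_n, y_n); k2 = f(t_n + h/2, y_n + (h/2)·k1); k3 = f(t_n + h/2, y_n + (h/2)·k2); k4 = f(t_n + h, y_n + h·k3); y_{n+1} = y_n + (h/6)·(k1 + 2k2 + 2k3 + k4).
t=0.000000, y=-1.600000:
  k1 = f(0.000000, -1.600000) = -1.216000
  k2 = f(0.215000, -1.861440) = -1.201347
  k3 = f(0.215000, -1.858290) = -1.198953
  k4 = f(0.430000, -2.115550) = -1.190947
  y ← -1.600000 + (0.43/6)·(k1 + 2k2 + 2k3 + k4) = -2.116541
y(0.43) ≈ -2.1165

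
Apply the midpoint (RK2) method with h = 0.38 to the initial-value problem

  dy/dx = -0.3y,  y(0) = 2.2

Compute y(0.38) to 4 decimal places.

1.9635

Midpoint: k1 = f(x_n, y_n); k2 = f(x_n + h/2, y_n + (h/2)·k1); y_{n+1} = y_n + h·k2.
x=0.000000, y=2.200000:
  k1 = f(0.000000, 2.200000) = -0.660000
  k2 = f(0.190000, 2.074600) = -0.622380
  y ← 2.200000 + 0.38·(-0.622380) = 1.963496
y(0.38) ≈ 1.9635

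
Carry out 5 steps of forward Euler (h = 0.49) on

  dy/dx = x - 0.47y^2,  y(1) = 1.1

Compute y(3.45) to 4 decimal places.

Euler: y_{n+1} = y_n + h·f(x_n, y_n).
x=1.000000, y=1.100000: f=0.431300 → y ← 1.100000 + 0.49·0.431300 = 1.311337
x=1.490000, y=1.311337: f=0.681786 → y ← 1.311337 + 0.49·0.681786 = 1.645412
x=1.980000, y=1.645412: f=0.707531 → y ← 1.645412 + 0.49·0.707531 = 1.992102
x=2.470000, y=1.992102: f=0.604818 → y ← 1.992102 + 0.49·0.604818 = 2.288463
x=2.960000, y=2.288463: f=0.498580 → y ← 2.288463 + 0.49·0.498580 = 2.532767
y(3.45) ≈ 2.5328

2.5328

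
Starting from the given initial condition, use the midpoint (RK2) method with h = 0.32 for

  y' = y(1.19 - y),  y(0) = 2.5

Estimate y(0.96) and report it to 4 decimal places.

1.5115

Midpoint: k1 = f(x_n, y_n); k2 = f(x_n + h/2, y_n + (h/2)·k1); y_{n+1} = y_n + h·k2.
x=0.000000, y=2.500000:
  k1 = f(0.000000, 2.500000) = -3.275000
  k2 = f(0.160000, 1.976000) = -1.553136
  y ← 2.500000 + 0.32·(-1.553136) = 2.002996
x=0.320000, y=2.002996:
  k1 = f(0.320000, 2.002996) = -1.628429
  k2 = f(0.480000, 1.742448) = -0.962612
  y ← 2.002996 + 0.32·(-0.962612) = 1.694961
x=0.640000, y=1.694961:
  k1 = f(0.640000, 1.694961) = -0.855889
  k2 = f(0.800000, 1.558019) = -0.573380
  y ← 1.694961 + 0.32·(-0.573380) = 1.511479
y(0.96) ≈ 1.5115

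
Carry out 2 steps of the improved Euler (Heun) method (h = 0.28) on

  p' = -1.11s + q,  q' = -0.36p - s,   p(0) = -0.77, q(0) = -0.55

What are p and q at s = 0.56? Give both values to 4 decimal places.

Heun on (p,q): k1 = f(s_n, state_n); k2 = f(s_n + h, state_n + h·k1); state_{n+1} = state_n + (h/2)·(k1 + k2).
0.000000: (-0.770000, -0.550000)
  k1 = (-0.550000, 0.277200)
  predictor → (-0.924000, -0.472384)
  k2 = (-0.783184, 0.052640)
  → (-0.956646, -0.503822)
0.280000: (-0.956646, -0.503822)
  k1 = (-0.814622, 0.064392)
  predictor → (-1.184740, -0.485793)
  k2 = (-1.107393, -0.133494)
  → (-1.225728, -0.513497)
(p(0.56), q(0.56)) ≈ (-1.2257, -0.5135)

-1.2257, -0.5135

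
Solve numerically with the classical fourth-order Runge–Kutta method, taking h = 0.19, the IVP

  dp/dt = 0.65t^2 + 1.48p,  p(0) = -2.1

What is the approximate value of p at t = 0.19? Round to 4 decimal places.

RK4: k1 = f(t_n, p_n); k2 = f(t_n + h/2, p_n + (h/2)·k1); k3 = f(t_n + h/2, p_n + (h/2)·k2); k4 = f(t_n + h, p_n + h·k3); p_{n+1} = p_n + (h/6)·(k1 + 2k2 + 2k3 + k4).
t=0.000000, p=-2.100000:
  k1 = f(0.000000, -2.100000) = -3.108000
  k2 = f(0.095000, -2.395260) = -3.539119
  k3 = f(0.095000, -2.436216) = -3.599734
  k4 = f(0.190000, -2.783949) = -4.096780
  p ← -2.100000 + (0.19/6)·(k1 + 2k2 + 2k3 + k4) = -2.780279
p(0.19) ≈ -2.7803

-2.7803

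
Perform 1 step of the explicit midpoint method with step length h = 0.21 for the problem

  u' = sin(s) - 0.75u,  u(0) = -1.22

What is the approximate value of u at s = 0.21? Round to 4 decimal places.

Midpoint: k1 = f(s_n, u_n); k2 = f(s_n + h/2, u_n + (h/2)·k1); u_{n+1} = u_n + h·k2.
s=0.000000, u=-1.220000:
  k1 = f(0.000000, -1.220000) = 0.915000
  k2 = f(0.105000, -1.123925) = 0.947751
  u ← -1.220000 + 0.21·0.947751 = -1.020972
u(0.21) ≈ -1.0210

-1.0210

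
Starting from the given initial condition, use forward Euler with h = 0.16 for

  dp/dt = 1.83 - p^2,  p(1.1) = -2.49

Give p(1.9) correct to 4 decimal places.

-58.0546

Euler: p_{n+1} = p_n + h·f(t_n, p_n).
t=1.100000, p=-2.490000: f=-4.370100 → p ← -2.490000 + 0.16·(-4.370100) = -3.189216
t=1.260000, p=-3.189216: f=-8.341099 → p ← -3.189216 + 0.16·(-8.341099) = -4.523792
t=1.420000, p=-4.523792: f=-18.634692 → p ← -4.523792 + 0.16·(-18.634692) = -7.505343
t=1.580000, p=-7.505343: f=-54.500167 → p ← -7.505343 + 0.16·(-54.500167) = -16.225369
t=1.740000, p=-16.225369: f=-261.432606 → p ← -16.225369 + 0.16·(-261.432606) = -58.054586
p(1.9) ≈ -58.0546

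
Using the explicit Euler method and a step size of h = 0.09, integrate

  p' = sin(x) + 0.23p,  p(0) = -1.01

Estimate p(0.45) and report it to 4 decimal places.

Euler: p_{n+1} = p_n + h·f(x_n, p_n).
x=0.000000, p=-1.010000: f=-0.232300 → p ← -1.010000 + 0.09·(-0.232300) = -1.030907
x=0.090000, p=-1.030907: f=-0.147230 → p ← -1.030907 + 0.09·(-0.147230) = -1.044158
x=0.180000, p=-1.044158: f=-0.061127 → p ← -1.044158 + 0.09·(-0.061127) = -1.049659
x=0.270000, p=-1.049659: f=0.025310 → p ← -1.049659 + 0.09·0.025310 = -1.047381
x=0.360000, p=-1.047381: f=0.111377 → p ← -1.047381 + 0.09·0.111377 = -1.037357
p(0.45) ≈ -1.0374

-1.0374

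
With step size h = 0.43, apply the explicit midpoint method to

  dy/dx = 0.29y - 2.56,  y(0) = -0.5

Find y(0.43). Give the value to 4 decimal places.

Midpoint: k1 = f(x_n, y_n); k2 = f(x_n + h/2, y_n + (h/2)·k1); y_{n+1} = y_n + h·k2.
x=0.000000, y=-0.500000:
  k1 = f(0.000000, -0.500000) = -2.705000
  k2 = f(0.215000, -1.081575) = -2.873657
  y ← -0.500000 + 0.43·(-2.873657) = -1.735672
y(0.43) ≈ -1.7357

-1.7357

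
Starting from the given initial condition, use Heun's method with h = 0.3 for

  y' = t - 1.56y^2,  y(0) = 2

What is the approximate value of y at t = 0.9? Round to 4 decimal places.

Heun: k1 = f(t_n, y_n); k2 = f(t_n + h, y_n + h·k1); y_{n+1} = y_n + (h/2)·(k1 + k2).
t=0.000000, y=2.000000:
  k1 = f(0.000000, 2.000000) = -6.240000
  k2 = f(0.300000, 0.128000) = 0.274441
  y ← 2.000000 + (0.3/2)·(-6.240000 + 0.274441) = 1.105166
t=0.300000, y=1.105166:
  k1 = f(0.300000, 1.105166) = -1.605372
  k2 = f(0.600000, 0.623555) = -0.006560
  y ← 1.105166 + (0.3/2)·(-1.605372 + (-0.006560)) = 0.863376
t=0.600000, y=0.863376:
  k1 = f(0.600000, 0.863376) = -0.562853
  k2 = f(0.900000, 0.694520) = 0.147521
  y ← 0.863376 + (0.3/2)·(-0.562853 + 0.147521) = 0.801076
y(0.9) ≈ 0.8011

0.8011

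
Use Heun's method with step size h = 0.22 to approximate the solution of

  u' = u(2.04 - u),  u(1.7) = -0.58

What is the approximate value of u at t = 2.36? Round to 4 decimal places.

Heun: k1 = f(t_n, u_n); k2 = f(t_n + h, u_n + h·k1); u_{n+1} = u_n + (h/2)·(k1 + k2).
t=1.700000, u=-0.580000:
  k1 = f(1.700000, -0.580000) = -1.519600
  k2 = f(1.920000, -0.914312) = -2.701163
  u ← -0.580000 + (0.22/2)·(-1.519600 + (-2.701163)) = -1.044284
t=1.920000, u=-1.044284:
  k1 = f(1.920000, -1.044284) = -3.220868
  k2 = f(2.140000, -1.752875) = -6.648435
  u ← -1.044284 + (0.22/2)·(-3.220868 + (-6.648435)) = -2.129907
t=2.140000, u=-2.129907:
  k1 = f(2.140000, -2.129907) = -8.881516
  k2 = f(2.360000, -4.083841) = -25.008791
  u ← -2.129907 + (0.22/2)·(-8.881516 + (-25.008791)) = -5.857841
u(2.36) ≈ -5.8578

-5.8578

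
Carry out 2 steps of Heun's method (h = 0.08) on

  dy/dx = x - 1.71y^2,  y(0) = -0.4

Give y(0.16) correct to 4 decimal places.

Heun: k1 = f(x_n, y_n); k2 = f(x_n + h, y_n + h·k1); y_{n+1} = y_n + (h/2)·(k1 + k2).
x=0.000000, y=-0.400000:
  k1 = f(0.000000, -0.400000) = -0.273600
  k2 = f(0.080000, -0.421888) = -0.224362
  y ← -0.400000 + (0.08/2)·(-0.273600 + (-0.224362)) = -0.419918
x=0.080000, y=-0.419918:
  k1 = f(0.080000, -0.419918) = -0.221527
  k2 = f(0.160000, -0.437641) = -0.167515
  y ← -0.419918 + (0.08/2)·(-0.221527 + (-0.167515)) = -0.435480
y(0.16) ≈ -0.4355

-0.4355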